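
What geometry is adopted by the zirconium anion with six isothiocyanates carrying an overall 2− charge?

octahedral

Summing ligand charges against the −2 overall charge gives an oxidation state of +4 for zirconium.
Zr sits in group 4, so the d-electron count is 4 − 4 = 0.
With 6 monodentate ligands the coordination number is 6.
Six donors around a single metal centre give an octahedral coordination sphere.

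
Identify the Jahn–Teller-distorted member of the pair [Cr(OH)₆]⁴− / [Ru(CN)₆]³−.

[Cr(OH)₆]⁴−

[Cr(OH)₆]⁴−: Ligand charges: each hydroxide is −1. With an overall charge of −4 the chromium centre must be in the +2 oxidation state. Cr sits in group 6, so the d-electron count is 6 − 2 = 4. Hydroxide is a weak-field ligand for a first-row metal, so the complex is high-spin. The t₂g³e_g¹ (high-spin) configuration has an unevenly filled e_g set; the Jahn–Teller theorem predicts a tetragonal distortion (typically axial elongation) to lift the degeneracy.
[Ru(CN)₆]³−: Ligand charges: each cyanide is −1. With an overall charge of −3 the ruthenium centre must be in the +3 oxidation state. Ru sits in group 8, so the d-electron count is 8 − 3 = 5. A 4d ion has a large Δₒ and is invariably low-spin. The d⁵ configuration leaves the e_g set evenly filled (or empty) — no strong Jahn–Teller driving force.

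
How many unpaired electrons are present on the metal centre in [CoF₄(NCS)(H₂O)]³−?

Summing ligand charges against the −3 overall charge gives an oxidation state of +2 for cobalt.
Co sits in group 9, so the d-electron count is 9 − 2 = 7.
The spin state decides the count: Fluoride and isothiocyanate are weak-field ligands for a first-row metal, so the complex is high-spin.
An octahedral high-spin d⁷ ion is t₂g⁵e_g², giving 3 unpaired electrons.

3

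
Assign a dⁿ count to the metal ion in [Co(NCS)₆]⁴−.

d7

Summing ligand charges against the −4 overall charge gives an oxidation state of +2 for cobalt.
Cobalt is a group-9 element; Co(II) is therefore d⁷.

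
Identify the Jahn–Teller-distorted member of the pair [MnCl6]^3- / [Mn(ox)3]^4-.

[MnCl6]^3-

[MnCl6]^3-: Each chloride is −1; balancing the −3 overall charge requires Mn(III). Mn sits in group 7, so the d-electron count is 7 − 3 = 4. Chloride is a weak-field ligand for a first-row metal, so the complex is high-spin. The t₂g³e_g¹ (high-spin) configuration has an unevenly filled e_g set; the Jahn–Teller theorem predicts a tetragonal distortion (typically axial elongation) to lift the degeneracy.
[Mn(ox)3]^4-: Each oxalate is −2; balancing the −4 overall charge requires Mn(II). Group 7 minus oxidation state 2 gives a d⁵ configuration. Oxalate is a weak-field ligand for a first-row metal, so the complex is high-spin. The d⁵ configuration leaves the e_g set evenly filled (or empty) — no strong Jahn–Teller driving force.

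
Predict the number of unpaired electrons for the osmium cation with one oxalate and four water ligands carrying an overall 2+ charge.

2 unpaired electrons

Summing ligand charges against the +2 overall charge gives an oxidation state of +4 for osmium.
Group 8 minus oxidation state 4 gives a d⁴ configuration.
Counting donor atoms: 1×oxalate (bidentate) → 2 donors; 4×water (monodentate) → 4 donors. Coordination number = 6.
The spin state decides the count: a 5d ion has a large Δₒ and is invariably low-spin.
An octahedral low-spin d⁴ ion is t₂g⁴e_g⁰, giving 2 unpaired electrons.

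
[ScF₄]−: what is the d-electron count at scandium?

Each fluoride is −1; balancing the −1 overall charge requires Sc(III).
Scandium is a group-3 element; Sc(III) is therefore d⁰.

d⁰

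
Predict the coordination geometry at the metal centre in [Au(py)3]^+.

trigonal planar

Summing ligand charges against the +1 overall charge gives an oxidation state of +1 for gold.
Group 11 minus oxidation state 1 gives a d¹⁰ configuration.
With 3 monodentate ligands the coordination number is 3.
Three ligands around a d¹⁰ centre minimise repulsion in a trigonal-planar arrangement.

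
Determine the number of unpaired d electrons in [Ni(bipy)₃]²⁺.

2 unpaired electrons

Summing ligand charges against the +2 overall charge gives an oxidation state of +2 for nickel.
Group 10 minus oxidation state 2 gives a d⁸ configuration.
Counting donor atoms: 3×2,2′-bipyridine (bidentate) → 6 donors. Coordination number = 6.
In an octahedral field the d⁸ configuration is t₂g⁶e_g² (only one arrangement possible), giving 2 unpaired electrons.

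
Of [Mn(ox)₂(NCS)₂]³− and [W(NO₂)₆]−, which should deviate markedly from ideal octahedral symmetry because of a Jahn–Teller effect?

[Mn(ox)₂(NCS)₂]³−: Ligand charges: each oxalate is −2; each isothiocyanate is −1. With an overall charge of −3 the manganese centre must be in the +3 oxidation state. Mn sits in group 7, so the d-electron count is 7 − 3 = 4. Isothiocyanate and oxalate are weak-field ligands for a first-row metal, so the complex is high-spin. The t₂g³e_g¹ (high-spin) configuration has an unevenly filled e_g set; the Jahn–Teller theorem predicts a tetragonal distortion (typically axial elongation) to lift the degeneracy.
[W(NO₂)₆]−: Ligand charges: each nitro (N-bound nitrite) is −1. With an overall charge of −1 the tungsten centre must be in the +5 oxidation state. Tungsten is a group-6 element; W(V) is therefore d¹. The d¹ configuration leaves the e_g set evenly filled (or empty) — no strong Jahn–Teller driving force.

[Mn(ox)₂(NCS)₂]³−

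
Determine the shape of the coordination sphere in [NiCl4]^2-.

tetrahedral

Summing ligand charges against the −2 overall charge gives an oxidation state of +2 for nickel.
Ni sits in group 10, so the d-electron count is 10 − 2 = 8.
Coordination number: 4.
Chloride is a weak-field ligand.
With weak-field ligands the CFSE gain from square planar is small, so a 3d d⁸ ion takes the sterically preferred tetrahedral geometry.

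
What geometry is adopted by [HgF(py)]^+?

linear

Each fluoride is −1; pyridine is neutral; balancing the +1 overall charge requires Hg(II).
Hg sits in group 12, so the d-electron count is 12 − 2 = 10.
Coordination number: 2.
A d¹⁰ ion with only two ligands adopts a linear arrangement (sp hybridisation; no CFSE preference).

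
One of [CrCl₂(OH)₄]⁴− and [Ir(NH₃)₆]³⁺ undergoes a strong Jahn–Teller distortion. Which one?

[CrCl₂(OH)₄]⁴−

[CrCl₂(OH)₄]⁴−: Each chloride is −1; each hydroxide is −1; balancing the −4 overall charge requires Cr(II). Cr sits in group 6, so the d-electron count is 6 − 2 = 4. Chloride and hydroxide are weak-field ligands for a first-row metal, so the complex is high-spin. The t₂g³e_g¹ (high-spin) configuration has an unevenly filled e_g set; the Jahn–Teller theorem predicts a tetragonal distortion (typically axial elongation) to lift the degeneracy.
[Ir(NH₃)₆]³⁺: Ligand charges: ammonia is neutral. With an overall charge of +3 the iridium centre must be in the +3 oxidation state. Iridium is a group-9 element; Ir(III) is therefore d⁶. A 5d ion has a large Δₒ and is invariably low-spin. The d⁶ configuration leaves the e_g set evenly filled (or empty) — no strong Jahn–Teller driving force.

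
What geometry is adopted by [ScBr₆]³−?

octahedral

Ligand charges: each bromide is −1. With an overall charge of −3 the scandium centre must be in the +3 oxidation state.
Group 3 minus oxidation state 3 gives a d⁰ configuration.
With 6 monodentate ligands the coordination number is 6.
Six donors around a single metal centre give an octahedral coordination sphere.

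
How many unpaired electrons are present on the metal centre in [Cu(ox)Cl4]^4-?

Each oxalate is −2; each chloride is −1; balancing the −4 overall charge requires Cu(II).
Cu sits in group 11, so the d-electron count is 11 − 2 = 9.
Counting donor atoms: 1×oxalate (bidentate) → 2 donors; 4×chloride (monodentate) → 4 donors. Coordination number = 6.
In an octahedral field the d⁹ configuration is t₂g⁶e_g³ (only one arrangement possible), giving 1 unpaired electron.

1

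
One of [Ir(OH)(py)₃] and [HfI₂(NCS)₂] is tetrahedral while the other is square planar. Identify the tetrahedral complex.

[HfI₂(NCS)₂]

For [Ir(OH)(py)₃]: Ligand charges: each hydroxide is −1; pyridine is neutral. With an overall charge of 0 the iridium centre must be in the +1 oxidation state. Group 9 minus oxidation state 1 gives a d⁸ configuration. A 5d d⁸ ion has a large crystal-field splitting; square planar leaves the high-energy d_{x²−y²} orbital empty and maximises CFSE. → square planar.
For [HfI₂(NCS)₂]: Summing ligand charges against the 0 overall charge gives an oxidation state of +4 for hafnium. Hafnium is a group-4 element; Hf(IV) is therefore d⁰. A d⁰ ion has no crystal-field stabilisation preference between square planar and tetrahedral, so four ligands adopt the sterically favoured tetrahedral geometry. → tetrahedral.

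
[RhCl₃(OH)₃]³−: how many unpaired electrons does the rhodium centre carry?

Summing ligand charges against the −3 overall charge gives an oxidation state of +3 for rhodium.
Rh sits in group 9, so the d-electron count is 9 − 3 = 6.
The spin state decides the count: a 4d ion has a large Δₒ and is invariably low-spin.
An octahedral low-spin d⁶ ion is t₂g⁶e_g⁰, giving 0 unpaired electrons.

0 unpaired electrons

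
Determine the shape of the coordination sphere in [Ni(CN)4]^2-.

Summing ligand charges against the −2 overall charge gives an oxidation state of +2 for nickel.
Nickel is a group-10 element; Ni(II) is therefore d⁸.
Coordination number: 4.
Cyanide is a strong-field ligand (high in the spectrochemical series).
A 3d d⁸ ion with strong-field ligands gains enough CFSE to favour square planar over tetrahedral.

square planar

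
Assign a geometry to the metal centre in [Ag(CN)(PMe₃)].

linear

Each cyanide is −1; trimethylphosphine is neutral; balancing the 0 overall charge requires Ag(I).
Silver is a group-11 element; Ag(I) is therefore d¹⁰.
With 2 monodentate ligands the coordination number is 2.
A d¹⁰ ion with only two ligands adopts a linear arrangement (sp hybridisation; no CFSE preference).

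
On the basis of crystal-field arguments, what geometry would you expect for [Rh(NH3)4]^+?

square planar

Ligand charges: ammonia is neutral. With an overall charge of +1 the rhodium centre must be in the +1 oxidation state.
Rhodium is a group-9 element; Rh(I) is therefore d⁸.
With 4 monodentate ligands the coordination number is 4.
A 4d d⁸ ion has a large crystal-field splitting; square planar leaves the high-energy d_{x²−y²} orbital empty and maximises CFSE.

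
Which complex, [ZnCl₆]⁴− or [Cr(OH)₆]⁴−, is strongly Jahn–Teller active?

[ZnCl₆]⁴−: Each chloride is −1; balancing the −4 overall charge requires Zn(II). Zinc is a group-12 element; Zn(II) is therefore d¹⁰. The d¹⁰ configuration leaves the e_g set evenly filled (or empty) — no strong Jahn–Teller driving force.
[Cr(OH)₆]⁴−: Each hydroxide is −1; balancing the −4 overall charge requires Cr(II). Chromium is a group-6 element; Cr(II) is therefore d⁴. Hydroxide is a weak-field ligand for a first-row metal, so the complex is high-spin. The t₂g³e_g¹ (high-spin) configuration has an unevenly filled e_g set; the Jahn–Teller theorem predicts a tetragonal distortion (typically axial elongation) to lift the degeneracy.

[Cr(OH)₆]⁴−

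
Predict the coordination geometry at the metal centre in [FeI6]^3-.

Ligand charges: each iodide is −1. With an overall charge of −3 the iron centre must be in the +3 oxidation state.
Fe sits in group 8, so the d-electron count is 8 − 3 = 5.
With 6 monodentate ligands the coordination number is 6.
Six donors around a single metal centre give an octahedral coordination sphere.

octahedral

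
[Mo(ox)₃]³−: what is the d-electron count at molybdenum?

d³

Each oxalate is −2; balancing the −3 overall charge requires Mo(III).
Group 6 minus oxidation state 3 gives a d³ configuration.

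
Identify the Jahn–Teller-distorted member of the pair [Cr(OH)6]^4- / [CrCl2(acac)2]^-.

[Cr(OH)6]^4-

[Cr(OH)6]^4-: Each hydroxide is −1; balancing the −4 overall charge requires Cr(II). Group 6 minus oxidation state 2 gives a d⁴ configuration. Hydroxide is a weak-field ligand for a first-row metal, so the complex is high-spin. The t₂g³e_g¹ (high-spin) configuration has an unevenly filled e_g set; the Jahn–Teller theorem predicts a tetragonal distortion (typically axial elongation) to lift the degeneracy.
[CrCl2(acac)2]^-: Summing ligand charges against the −1 overall charge gives an oxidation state of +3 for chromium. Group 6 minus oxidation state 3 gives a d³ configuration. The d³ configuration leaves the e_g set evenly filled (or empty) — no strong Jahn–Teller driving force.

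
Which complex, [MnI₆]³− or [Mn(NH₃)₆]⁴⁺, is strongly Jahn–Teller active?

[MnI₆]³−: Ligand charges: each iodide is −1. With an overall charge of −3 the manganese centre must be in the +3 oxidation state. Group 7 minus oxidation state 3 gives a d⁴ configuration. Iodide is a weak-field ligand for a first-row metal, so the complex is high-spin. The t₂g³e_g¹ (high-spin) configuration has an unevenly filled e_g set; the Jahn–Teller theorem predicts a tetragonal distortion (typically axial elongation) to lift the degeneracy.
[Mn(NH₃)₆]⁴⁺: Ligand charges: ammonia is neutral. With an overall charge of +4 the manganese centre must be in the +4 oxidation state. Group 7 minus oxidation state 4 gives a d³ configuration. The d³ configuration leaves the e_g set evenly filled (or empty) — no strong Jahn–Teller driving force.

[MnI₆]³−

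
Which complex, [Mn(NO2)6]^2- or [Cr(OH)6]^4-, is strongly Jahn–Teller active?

[Mn(NO2)6]^2-: Ligand charges: each nitro (N-bound nitrite) is −1. With an overall charge of −2 the manganese centre must be in the +4 oxidation state. Group 7 minus oxidation state 4 gives a d³ configuration. The d³ configuration leaves the e_g set evenly filled (or empty) — no strong Jahn–Teller driving force.
[Cr(OH)6]^4-: Each hydroxide is −1; balancing the −4 overall charge requires Cr(II). Cr sits in group 6, so the d-electron count is 6 − 2 = 4. Hydroxide is a weak-field ligand for a first-row metal, so the complex is high-spin. The t₂g³e_g¹ (high-spin) configuration has an unevenly filled e_g set; the Jahn–Teller theorem predicts a tetragonal distortion (typically axial elongation) to lift the degeneracy.

[Cr(OH)6]^4-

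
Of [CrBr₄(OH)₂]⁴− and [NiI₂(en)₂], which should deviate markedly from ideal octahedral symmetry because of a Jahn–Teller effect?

[CrBr₄(OH)₂]⁴−: Summing ligand charges against the −4 overall charge gives an oxidation state of +2 for chromium. Chromium is a group-6 element; Cr(II) is therefore d⁴. Bromide and hydroxide are weak-field ligands for a first-row metal, so the complex is high-spin. The t₂g³e_g¹ (high-spin) configuration has an unevenly filled e_g set; the Jahn–Teller theorem predicts a tetragonal distortion (typically axial elongation) to lift the degeneracy.
[NiI₂(en)₂]: Each iodide is −1; ethylenediamine is neutral; balancing the 0 overall charge requires Ni(II). Group 10 minus oxidation state 2 gives a d⁸ configuration. The d⁸ configuration leaves the e_g set evenly filled (or empty) — no strong Jahn–Teller driving force.

[CrBr₄(OH)₂]⁴−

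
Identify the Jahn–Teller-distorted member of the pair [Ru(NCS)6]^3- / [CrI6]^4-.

[Ru(NCS)6]^3-: Each isothiocyanate is −1; balancing the −3 overall charge requires Ru(III). Ru sits in group 8, so the d-electron count is 8 − 3 = 5. A 4d ion has a large Δₒ and is invariably low-spin. The d⁵ configuration leaves the e_g set evenly filled (or empty) — no strong Jahn–Teller driving force.
[CrI6]^4-: Ligand charges: each iodide is −1. With an overall charge of −4 the chromium centre must be in the +2 oxidation state. Chromium is a group-6 element; Cr(II) is therefore d⁴. Iodide is a weak-field ligand for a first-row metal, so the complex is high-spin. The t₂g³e_g¹ (high-spin) configuration has an unevenly filled e_g set; the Jahn–Teller theorem predicts a tetragonal distortion (typically axial elongation) to lift the degeneracy.

[CrI6]^4-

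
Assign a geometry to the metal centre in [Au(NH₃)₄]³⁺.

Ammonia is neutral; balancing the +3 overall charge requires Au(III).
Au sits in group 11, so the d-electron count is 11 − 3 = 8.
Coordination number: 4.
A 5d d⁸ ion has a large crystal-field splitting; square planar leaves the high-energy d_{x²−y²} orbital empty and maximises CFSE.

square planar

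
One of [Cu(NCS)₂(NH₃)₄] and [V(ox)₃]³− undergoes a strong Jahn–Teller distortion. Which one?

[Cu(NCS)₂(NH₃)₄]: Each isothiocyanate is −1; ammonia is neutral; balancing the 0 overall charge requires Cu(II). Copper is a group-11 element; Cu(II) is therefore d⁹. The t₂g⁶e_g³ configuration has an unevenly filled e_g set; the Jahn–Teller theorem predicts a tetragonal distortion (typically axial elongation) to lift the degeneracy.
[V(ox)₃]³−: Ligand charges: each oxalate is −2. With an overall charge of −3 the vanadium centre must be in the +3 oxidation state. V sits in group 5, so the d-electron count is 5 − 3 = 2. The d² configuration leaves the e_g set evenly filled (or empty) — no strong Jahn–Teller driving force.

[Cu(NCS)₂(NH₃)₄]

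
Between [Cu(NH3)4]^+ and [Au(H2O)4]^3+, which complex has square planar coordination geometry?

For [Cu(NH3)4]^+: Ligand charges: ammonia is neutral. With an overall charge of +1 the copper centre must be in the +1 oxidation state. Copper is a group-11 element; Cu(I) is therefore d¹⁰. A d¹⁰ ion has no crystal-field stabilisation preference between square planar and tetrahedral, so four ligands adopt the sterically favoured tetrahedral geometry. → tetrahedral.
For [Au(H2O)4]^3+: Water is neutral; balancing the +3 overall charge requires Au(III). Gold is a group-11 element; Au(III) is therefore d⁸. A 5d d⁸ ion has a large crystal-field splitting; square planar leaves the high-energy d_{x²−y²} orbital empty and maximises CFSE. → square planar.

[Au(H2O)4]^3+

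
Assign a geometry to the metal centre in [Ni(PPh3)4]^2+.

square planar

Triphenylphosphine is neutral; balancing the +2 overall charge requires Ni(II).
Nickel is a group-10 element; Ni(II) is therefore d⁸.
Coordination number: 4.
Triphenylphosphine is a strong-field ligand (high in the spectrochemical series).
A 3d d⁸ ion with strong-field ligands gains enough CFSE to favour square planar over tetrahedral.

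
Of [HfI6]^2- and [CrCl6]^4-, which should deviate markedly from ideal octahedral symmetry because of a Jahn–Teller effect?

[CrCl6]^4-

[HfI6]^2-: Each iodide is −1; balancing the −2 overall charge requires Hf(IV). Group 4 minus oxidation state 4 gives a d⁰ configuration. The d⁰ configuration leaves the e_g set evenly filled (or empty) — no strong Jahn–Teller driving force.
[CrCl6]^4-: Each chloride is −1; balancing the −4 overall charge requires Cr(II). Cr sits in group 6, so the d-electron count is 6 − 2 = 4. Chloride is a weak-field ligand for a first-row metal, so the complex is high-spin. The t₂g³e_g¹ (high-spin) configuration has an unevenly filled e_g set; the Jahn–Teller theorem predicts a tetragonal distortion (typically axial elongation) to lift the degeneracy.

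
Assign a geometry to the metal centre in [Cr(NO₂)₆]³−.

Each nitro (N-bound nitrite) is −1; balancing the −3 overall charge requires Cr(III).
Chromium is a group-6 element; Cr(III) is therefore d³.
With 6 monodentate ligands the coordination number is 6.
Six donors around a single metal centre give an octahedral coordination sphere.

octahedral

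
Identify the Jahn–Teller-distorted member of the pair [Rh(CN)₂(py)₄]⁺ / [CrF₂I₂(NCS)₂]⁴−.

[CrF₂I₂(NCS)₂]⁴−

[Rh(CN)₂(py)₄]⁺: Summing ligand charges against the +1 overall charge gives an oxidation state of +3 for rhodium. Group 9 minus oxidation state 3 gives a d⁶ configuration. A 4d ion has a large Δₒ and is invariably low-spin. The d⁶ configuration leaves the e_g set evenly filled (or empty) — no strong Jahn–Teller driving force.
[CrF₂I₂(NCS)₂]⁴−: Summing ligand charges against the −4 overall charge gives an oxidation state of +2 for chromium. Group 6 minus oxidation state 2 gives a d⁴ configuration. Fluoride, iodide, and isothiocyanate are weak-field ligands for a first-row metal, so the complex is high-spin. The t₂g³e_g¹ (high-spin) configuration has an unevenly filled e_g set; the Jahn–Teller theorem predicts a tetragonal distortion (typically axial elongation) to lift the degeneracy.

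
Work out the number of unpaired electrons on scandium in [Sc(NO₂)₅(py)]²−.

Summing ligand charges against the −2 overall charge gives an oxidation state of +3 for scandium.
Sc sits in group 3, so the d-electron count is 3 − 3 = 0.
In an octahedral field the d⁰ configuration is t₂g⁰e_g⁰, giving 0 unpaired electrons.

0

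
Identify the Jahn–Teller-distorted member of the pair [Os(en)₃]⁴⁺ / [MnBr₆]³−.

[Os(en)₃]⁴⁺: Summing ligand charges against the +4 overall charge gives an oxidation state of +4 for osmium. Osmium is a group-8 element; Os(IV) is therefore d⁴. A 5d ion has a large Δₒ and is invariably low-spin. The d⁴ configuration leaves the e_g set evenly filled (or empty) — no strong Jahn–Teller driving force.
[MnBr₆]³−: Ligand charges: each bromide is −1. With an overall charge of −3 the manganese centre must be in the +3 oxidation state. Mn sits in group 7, so the d-electron count is 7 − 3 = 4. Bromide is a weak-field ligand for a first-row metal, so the complex is high-spin. The t₂g³e_g¹ (high-spin) configuration has an unevenly filled e_g set; the Jahn–Teller theorem predicts a tetragonal distortion (typically axial elongation) to lift the degeneracy.

[MnBr₆]³−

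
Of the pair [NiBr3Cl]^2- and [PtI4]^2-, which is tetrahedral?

[NiBr3Cl]^2-

For [NiBr3Cl]^2-: Each bromide is −1; each chloride is −1; balancing the −2 overall charge requires Ni(II). Nickel is a group-10 element; Ni(II) is therefore d⁸. Bromide and chloride are weak-field ligands. With weak-field ligands the CFSE gain from square planar is small, so a 3d d⁸ ion takes the sterically preferred tetrahedral geometry. → tetrahedral.
For [PtI4]^2-: Summing ligand charges against the −2 overall charge gives an oxidation state of +2 for platinum. Group 10 minus oxidation state 2 gives a d⁸ configuration. A 5d d⁸ ion has a large crystal-field splitting; square planar leaves the high-energy d_{x²−y²} orbital empty and maximises CFSE. → square planar.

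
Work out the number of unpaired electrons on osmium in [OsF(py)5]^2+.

1

Each fluoride is −1; pyridine is neutral; balancing the +2 overall charge requires Os(III).
Os sits in group 8, so the d-electron count is 8 − 3 = 5.
The spin state decides the count: a 5d ion has a large Δₒ and is invariably low-spin.
An octahedral low-spin d⁵ ion is t₂g⁵e_g⁰, giving 1 unpaired electron.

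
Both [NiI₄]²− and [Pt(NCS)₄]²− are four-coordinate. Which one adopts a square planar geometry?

For [NiI₄]²−: Each iodide is −1; balancing the −2 overall charge requires Ni(II). Nickel is a group-10 element; Ni(II) is therefore d⁸. Iodide is a weak-field ligand. With weak-field ligands the CFSE gain from square planar is small, so a 3d d⁸ ion takes the sterically preferred tetrahedral geometry. → tetrahedral.
For [Pt(NCS)₄]²−: Summing ligand charges against the −2 overall charge gives an oxidation state of +2 for platinum. Platinum is a group-10 element; Pt(II) is therefore d⁸. A 5d d⁸ ion has a large crystal-field splitting; square planar leaves the high-energy d_{x²−y²} orbital empty and maximises CFSE. → square planar.

[Pt(NCS)₄]²−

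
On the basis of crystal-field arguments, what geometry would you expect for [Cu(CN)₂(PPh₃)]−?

Ligand charges: each cyanide is −1; triphenylphosphine is neutral. With an overall charge of −1 the copper centre must be in the +1 oxidation state.
Group 11 minus oxidation state 1 gives a d¹⁰ configuration.
Coordination number: 3.
Three ligands around a d¹⁰ centre minimise repulsion in a trigonal-planar arrangement.

trigonal planar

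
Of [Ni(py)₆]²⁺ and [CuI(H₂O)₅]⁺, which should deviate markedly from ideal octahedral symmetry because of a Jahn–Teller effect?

[CuI(H₂O)₅]⁺

[Ni(py)₆]²⁺: Ligand charges: pyridine is neutral. With an overall charge of +2 the nickel centre must be in the +2 oxidation state. Group 10 minus oxidation state 2 gives a d⁸ configuration. The d⁸ configuration leaves the e_g set evenly filled (or empty) — no strong Jahn–Teller driving force.
[CuI(H₂O)₅]⁺: Ligand charges: each iodide is −1; water is neutral. With an overall charge of +1 the copper centre must be in the +2 oxidation state. Group 11 minus oxidation state 2 gives a d⁹ configuration. The t₂g⁶e_g³ configuration has an unevenly filled e_g set; the Jahn–Teller theorem predicts a tetragonal distortion (typically axial elongation) to lift the degeneracy.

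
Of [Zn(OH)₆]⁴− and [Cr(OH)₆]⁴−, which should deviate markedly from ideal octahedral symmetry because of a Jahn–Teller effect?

[Zn(OH)₆]⁴−: Each hydroxide is −1; balancing the −4 overall charge requires Zn(II). Zinc is a group-12 element; Zn(II) is therefore d¹⁰. The d¹⁰ configuration leaves the e_g set evenly filled (or empty) — no strong Jahn–Teller driving force.
[Cr(OH)₆]⁴−: Ligand charges: each hydroxide is −1. With an overall charge of −4 the chromium centre must be in the +2 oxidation state. Chromium is a group-6 element; Cr(II) is therefore d⁴. Hydroxide is a weak-field ligand for a first-row metal, so the complex is high-spin. The t₂g³e_g¹ (high-spin) configuration has an unevenly filled e_g set; the Jahn–Teller theorem predicts a tetragonal distortion (typically axial elongation) to lift the degeneracy.

[Cr(OH)₆]⁴−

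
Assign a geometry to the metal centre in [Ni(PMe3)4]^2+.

square planar

Summing ligand charges against the +2 overall charge gives an oxidation state of +2 for nickel.
Nickel is a group-10 element; Ni(II) is therefore d⁸.
Coordination number: 4.
Trimethylphosphine is a strong-field ligand (high in the spectrochemical series).
A 3d d⁸ ion with strong-field ligands gains enough CFSE to favour square planar over tetrahedral.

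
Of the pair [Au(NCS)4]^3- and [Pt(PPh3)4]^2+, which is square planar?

For [Au(NCS)4]^3-: Each isothiocyanate is −1; balancing the −3 overall charge requires Au(I). Au sits in group 11, so the d-electron count is 11 − 1 = 10. A d¹⁰ ion has no crystal-field stabilisation preference between square planar and tetrahedral, so four ligands adopt the sterically favoured tetrahedral geometry. → tetrahedral.
For [Pt(PPh3)4]^2+: Triphenylphosphine is neutral; balancing the +2 overall charge requires Pt(II). Group 10 minus oxidation state 2 gives a d⁸ configuration. A 5d d⁸ ion has a large crystal-field splitting; square planar leaves the high-energy d_{x²−y²} orbital empty and maximises CFSE. → square planar.

[Pt(PPh3)4]^2+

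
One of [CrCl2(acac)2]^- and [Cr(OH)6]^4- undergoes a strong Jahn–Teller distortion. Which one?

[CrCl2(acac)2]^-: Ligand charges: each chloride is −1; each acetylacetonate is −1. With an overall charge of −1 the chromium centre must be in the +3 oxidation state. Chromium is a group-6 element; Cr(III) is therefore d³. The d³ configuration leaves the e_g set evenly filled (or empty) — no strong Jahn–Teller driving force.
[Cr(OH)6]^4-: Each hydroxide is −1; balancing the −4 overall charge requires Cr(II). Chromium is a group-6 element; Cr(II) is therefore d⁴. Hydroxide is a weak-field ligand for a first-row metal, so the complex is high-spin. The t₂g³e_g¹ (high-spin) configuration has an unevenly filled e_g set; the Jahn–Teller theorem predicts a tetragonal distortion (typically axial elongation) to lift the degeneracy.

[Cr(OH)6]^4-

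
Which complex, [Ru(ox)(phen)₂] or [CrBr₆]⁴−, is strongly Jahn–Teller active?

[CrBr₆]⁴−

[Ru(ox)(phen)₂]: Ligand charges: each oxalate is −2; 1,10-phenanthroline is neutral. With an overall charge of 0 the ruthenium centre must be in the +2 oxidation state. Group 8 minus oxidation state 2 gives a d⁶ configuration. A 4d ion has a large Δₒ and is invariably low-spin. The d⁶ configuration leaves the e_g set evenly filled (or empty) — no strong Jahn–Teller driving force.
[CrBr₆]⁴−: Summing ligand charges against the −4 overall charge gives an oxidation state of +2 for chromium. Group 6 minus oxidation state 2 gives a d⁴ configuration. Bromide is a weak-field ligand for a first-row metal, so the complex is high-spin. The t₂g³e_g¹ (high-spin) configuration has an unevenly filled e_g set; the Jahn–Teller theorem predicts a tetragonal distortion (typically axial elongation) to lift the degeneracy.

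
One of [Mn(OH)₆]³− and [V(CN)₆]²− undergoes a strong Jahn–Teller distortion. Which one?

[Mn(OH)₆]³−: Summing ligand charges against the −3 overall charge gives an oxidation state of +3 for manganese. Group 7 minus oxidation state 3 gives a d⁴ configuration. Hydroxide is a weak-field ligand for a first-row metal, so the complex is high-spin. The t₂g³e_g¹ (high-spin) configuration has an unevenly filled e_g set; the Jahn–Teller theorem predicts a tetragonal distortion (typically axial elongation) to lift the degeneracy.
[V(CN)₆]²−: Summing ligand charges against the −2 overall charge gives an oxidation state of +4 for vanadium. Group 5 minus oxidation state 4 gives a d¹ configuration. The d¹ configuration leaves the e_g set evenly filled (or empty) — no strong Jahn–Teller driving force.

[Mn(OH)₆]³−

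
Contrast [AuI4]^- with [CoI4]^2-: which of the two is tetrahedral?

[CoI4]^2-

For [AuI4]^-: Ligand charges: each iodide is −1. With an overall charge of −1 the gold centre must be in the +3 oxidation state. Au sits in group 11, so the d-electron count is 11 − 3 = 8. A 5d d⁸ ion has a large crystal-field splitting; square planar leaves the high-energy d_{x²−y²} orbital empty and maximises CFSE. → square planar.
For [CoI4]^2-: Summing ligand charges against the −2 overall charge gives an oxidation state of +2 for cobalt. Group 9 minus oxidation state 2 gives a d⁷ configuration. For a high-spin 3d d⁷ ion with weak-field ligands the small Δₜ gives little square-planar CFSE advantage, so four ligands adopt the sterically favoured tetrahedral geometry. → tetrahedral.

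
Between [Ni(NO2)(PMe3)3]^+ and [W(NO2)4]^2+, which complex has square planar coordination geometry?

[Ni(NO2)(PMe3)3]^+

For [Ni(NO2)(PMe3)3]^+: Summing ligand charges against the +1 overall charge gives an oxidation state of +2 for nickel. Ni sits in group 10, so the d-electron count is 10 − 2 = 8. Nitro (N-bound nitrite) and trimethylphosphine are strong-field ligands (high in the spectrochemical series). A 3d d⁸ ion with strong-field ligands gains enough CFSE to favour square planar over tetrahedral. → square planar.
For [W(NO2)4]^2+: Summing ligand charges against the +2 overall charge gives an oxidation state of +6 for tungsten. W sits in group 6, so the d-electron count is 6 − 6 = 0. A d⁰ ion has no crystal-field stabilisation preference between square planar and tetrahedral, so four ligands adopt the sterically favoured tetrahedral geometry. → tetrahedral.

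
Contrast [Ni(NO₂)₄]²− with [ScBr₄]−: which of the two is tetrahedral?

[ScBr₄]−

For [Ni(NO₂)₄]²−: Ligand charges: each nitro (N-bound nitrite) is −1. With an overall charge of −2 the nickel centre must be in the +2 oxidation state. Ni sits in group 10, so the d-electron count is 10 − 2 = 8. Nitro (N-bound nitrite) is a strong-field ligand (high in the spectrochemical series). A 3d d⁸ ion with strong-field ligands gains enough CFSE to favour square planar over tetrahedral. → square planar.
For [ScBr₄]−: Each bromide is −1; balancing the −1 overall charge requires Sc(III). Group 3 minus oxidation state 3 gives a d⁰ configuration. A d⁰ ion has no crystal-field stabilisation preference between square planar and tetrahedral, so four ligands adopt the sterically favoured tetrahedral geometry. → tetrahedral.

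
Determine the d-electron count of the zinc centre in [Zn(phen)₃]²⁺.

d¹⁰

Summing ligand charges against the +2 overall charge gives an oxidation state of +2 for zinc.
Zinc is a group-12 element; Zn(II) is therefore d¹⁰.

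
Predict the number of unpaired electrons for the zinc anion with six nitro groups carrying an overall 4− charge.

Summing ligand charges against the −4 overall charge gives an oxidation state of +2 for zinc.
Zn sits in group 12, so the d-electron count is 12 − 2 = 10.
In an octahedral field the d¹⁰ configuration is t₂g⁶e_g⁴, giving 0 unpaired electrons.

0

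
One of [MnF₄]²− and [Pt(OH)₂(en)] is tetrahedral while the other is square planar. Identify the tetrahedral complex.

For [MnF₄]²−: Summing ligand charges against the −2 overall charge gives an oxidation state of +2 for manganese. Group 7 minus oxidation state 2 gives a d⁵ configuration. A high-spin d⁵ ion has zero CFSE in either geometry, so four ligands adopt the sterically favoured tetrahedral geometry. → tetrahedral.
For [Pt(OH)₂(en)]: Ligand charges: each hydroxide is −1; ethylenediamine is neutral. With an overall charge of 0 the platinum centre must be in the +2 oxidation state. Pt sits in group 10, so the d-electron count is 10 − 2 = 8. A 5d d⁸ ion has a large crystal-field splitting; square planar leaves the high-energy d_{x²−y²} orbital empty and maximises CFSE. → square planar.

[MnF₄]²−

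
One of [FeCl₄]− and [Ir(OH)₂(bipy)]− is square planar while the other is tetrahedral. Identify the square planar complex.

For [FeCl₄]−: Each chloride is −1; balancing the −1 overall charge requires Fe(III). Iron is a group-8 element; Fe(III) is therefore d⁵. A high-spin d⁵ ion has zero CFSE in either geometry, so four ligands adopt the sterically favoured tetrahedral geometry. → tetrahedral.
For [Ir(OH)₂(bipy)]−: Ligand charges: each hydroxide is −1; 2,2′-bipyridine is neutral. With an overall charge of −1 the iridium centre must be in the +1 oxidation state. Ir sits in group 9, so the d-electron count is 9 − 1 = 8. A 5d d⁸ ion has a large crystal-field splitting; square planar leaves the high-energy d_{x²−y²} orbital empty and maximises CFSE. → square planar.

[Ir(OH)₂(bipy)]−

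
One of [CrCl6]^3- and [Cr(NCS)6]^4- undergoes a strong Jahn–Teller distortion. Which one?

[Cr(NCS)6]^4-

[CrCl6]^3-: Ligand charges: each chloride is −1. With an overall charge of −3 the chromium centre must be in the +3 oxidation state. Cr sits in group 6, so the d-electron count is 6 − 3 = 3. The d³ configuration leaves the e_g set evenly filled (or empty) — no strong Jahn–Teller driving force.
[Cr(NCS)6]^4-: Ligand charges: each isothiocyanate is −1. With an overall charge of −4 the chromium centre must be in the +2 oxidation state. Chromium is a group-6 element; Cr(II) is therefore d⁴. Isothiocyanate is a weak-field ligand for a first-row metal, so the complex is high-spin. The t₂g³e_g¹ (high-spin) configuration has an unevenly filled e_g set; the Jahn–Teller theorem predicts a tetragonal distortion (typically axial elongation) to lift the degeneracy.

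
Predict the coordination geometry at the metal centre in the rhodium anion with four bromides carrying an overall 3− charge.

Summing ligand charges against the −3 overall charge gives an oxidation state of +1 for rhodium.
Rhodium is a group-9 element; Rh(I) is therefore d⁸.
With 4 monodentate ligands the coordination number is 4.
A 4d d⁸ ion has a large crystal-field splitting; square planar leaves the high-energy d_{x²−y²} orbital empty and maximises CFSE.

square planar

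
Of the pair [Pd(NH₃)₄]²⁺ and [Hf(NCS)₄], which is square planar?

For [Pd(NH₃)₄]²⁺: Summing ligand charges against the +2 overall charge gives an oxidation state of +2 for palladium. Group 10 minus oxidation state 2 gives a d⁸ configuration. A 4d d⁸ ion has a large crystal-field splitting; square planar leaves the high-energy d_{x²−y²} orbital empty and maximises CFSE. → square planar.
For [Hf(NCS)₄]: Ligand charges: each isothiocyanate is −1. With an overall charge of 0 the hafnium centre must be in the +4 oxidation state. Hafnium is a group-4 element; Hf(IV) is therefore d⁰. A d⁰ ion has no crystal-field stabilisation preference between square planar and tetrahedral, so four ligands adopt the sterically favoured tetrahedral geometry. → tetrahedral.

[Pd(NH₃)₄]²⁺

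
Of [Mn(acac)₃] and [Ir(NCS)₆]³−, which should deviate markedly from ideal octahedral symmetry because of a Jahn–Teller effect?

[Mn(acac)₃]: Ligand charges: each acetylacetonate is −1. With an overall charge of 0 the manganese centre must be in the +3 oxidation state. Group 7 minus oxidation state 3 gives a d⁴ configuration. Acetylacetonate is a weak-field ligand for a first-row metal, so the complex is high-spin. The t₂g³e_g¹ (high-spin) configuration has an unevenly filled e_g set; the Jahn–Teller theorem predicts a tetragonal distortion (typically axial elongation) to lift the degeneracy.
[Ir(NCS)₆]³−: Each isothiocyanate is −1; balancing the −3 overall charge requires Ir(III). Group 9 minus oxidation state 3 gives a d⁶ configuration. A 5d ion has a large Δₒ and is invariably low-spin. The d⁶ configuration leaves the e_g set evenly filled (or empty) — no strong Jahn–Teller driving force.

[Mn(acac)₃]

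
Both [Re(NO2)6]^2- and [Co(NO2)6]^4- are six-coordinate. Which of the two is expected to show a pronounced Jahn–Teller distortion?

[Co(NO2)6]^4-

[Re(NO2)6]^2-: Ligand charges: each nitro (N-bound nitrite) is −1. With an overall charge of −2 the rhenium centre must be in the +4 oxidation state. Re sits in group 7, so the d-electron count is 7 − 4 = 3. The d³ configuration leaves the e_g set evenly filled (or empty) — no strong Jahn–Teller driving force.
[Co(NO2)6]^4-: Summing ligand charges against the −4 overall charge gives an oxidation state of +2 for cobalt. Group 9 minus oxidation state 2 gives a d⁷ configuration. Nitro (N-bound nitrite) is a strong-field ligand (high in the spectrochemical series) for a first-row metal, so the complex is low-spin. The t₂g⁶e_g¹ (low-spin) configuration has an unevenly filled e_g set; the Jahn–Teller theorem predicts a tetragonal distortion (typically axial elongation) to lift the degeneracy.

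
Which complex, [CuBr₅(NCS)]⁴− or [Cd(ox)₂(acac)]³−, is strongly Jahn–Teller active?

[CuBr₅(NCS)]⁴−: Summing ligand charges against the −4 overall charge gives an oxidation state of +2 for copper. Cu sits in group 11, so the d-electron count is 11 − 2 = 9. The t₂g⁶e_g³ configuration has an unevenly filled e_g set; the Jahn–Teller theorem predicts a tetragonal distortion (typically axial elongation) to lift the degeneracy.
[Cd(ox)₂(acac)]³−: Ligand charges: each oxalate is −2; each acetylacetonate is −1. With an overall charge of −3 the cadmium centre must be in the +2 oxidation state. Cd sits in group 12, so the d-electron count is 12 − 2 = 10. The d¹⁰ configuration leaves the e_g set evenly filled (or empty) — no strong Jahn–Teller driving force.

[CuBr₅(NCS)]⁴−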